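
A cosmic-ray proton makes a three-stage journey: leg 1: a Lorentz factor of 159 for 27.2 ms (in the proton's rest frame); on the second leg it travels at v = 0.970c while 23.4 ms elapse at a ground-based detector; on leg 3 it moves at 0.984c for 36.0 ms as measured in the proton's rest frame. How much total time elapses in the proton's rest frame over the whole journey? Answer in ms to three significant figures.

Leg 1: 27.2 ms is already measured in the proton's rest frame.
Leg 2: γ = 1/√(1 − 0.970²) = 1/√0.05910 = 4.113; τ_2 = 23.4/4.113 = 5.689 ms.
Leg 3: 36.0 ms is already measured in the proton's rest frame.
Total: 27.20 + 5.689 + 36.00 ms.

τ = 68.9 ms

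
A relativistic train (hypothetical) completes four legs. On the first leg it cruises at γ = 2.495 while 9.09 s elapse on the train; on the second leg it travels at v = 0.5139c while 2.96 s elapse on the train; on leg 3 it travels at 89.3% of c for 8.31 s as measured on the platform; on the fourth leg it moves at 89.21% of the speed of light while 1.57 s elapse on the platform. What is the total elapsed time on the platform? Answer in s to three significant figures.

Δt = 36.0 s

Leg 1: γ = 2.495; Δt_1 = 2.495 × 9.09 = 22.68 s.
Leg 2: γ = 1/√(1 − 0.5139²) = 1/√0.7359 = 1.166; Δt_2 = 1.166 × 2.96 = 3.450 s.
Leg 3: 8.31 s is already measured on the platform.
Leg 4: 1.57 s is already measured on the platform.
Total: 22.68 + 3.450 + 8.310 + 1.570 s.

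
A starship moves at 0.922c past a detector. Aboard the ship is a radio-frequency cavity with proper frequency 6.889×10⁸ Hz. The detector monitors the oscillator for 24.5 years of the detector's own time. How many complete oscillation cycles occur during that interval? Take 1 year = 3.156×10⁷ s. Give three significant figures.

γ = 1/√(1 − 0.922²) = 1/√0.1499 = 2.583
During 24.5 years of lab time, the oscillator's proper time advances by τ = Δt/γ = 24.5/2.583 = 9.486 years = 2.994×10⁸ s.
N = f × τ = 6.889×10⁸ × 2.994×10⁸ = 2.062×10¹⁷.

N = 2.06×10¹⁷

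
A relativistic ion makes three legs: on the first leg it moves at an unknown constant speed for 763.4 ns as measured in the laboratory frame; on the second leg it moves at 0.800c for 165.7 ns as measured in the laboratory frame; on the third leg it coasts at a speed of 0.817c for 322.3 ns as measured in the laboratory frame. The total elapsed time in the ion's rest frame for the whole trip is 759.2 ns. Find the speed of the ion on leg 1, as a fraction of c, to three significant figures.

Leg 1: speed unknown; τ_1 = 763.4/γ_1.
Leg 2: γ = 1/√(1 − 0.800²) = 5/3 ≈ 1.667; τ_2 = 165.7/1.667 = 99.42 ns.
Leg 3: γ = 1/√(1 − 0.817²) = 1/√0.3325 = 1.734; τ_3 = 322.3/1.734 = 185.9 ns.
Total proper time: τ_1 + 99.42 + 185.9 = 759.2, so τ_1 = 759.2 − 285.3 = 473.9 ns.
γ_1 = 763.4/473.9 = 1.611; β = √(1 − 1/γ²) = √0.6146.

β = 0.784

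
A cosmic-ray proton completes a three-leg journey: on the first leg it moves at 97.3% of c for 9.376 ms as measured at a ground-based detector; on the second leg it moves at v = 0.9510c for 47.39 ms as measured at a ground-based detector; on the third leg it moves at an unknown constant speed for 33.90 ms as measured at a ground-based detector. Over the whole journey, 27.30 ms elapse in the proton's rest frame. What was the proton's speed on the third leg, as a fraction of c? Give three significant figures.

β = 0.951

Leg 1: β = 0.973; γ = 1/√(1 − 0.973²) = 1/√0.05327 = 4.333; τ_1 = 9.376/4.333 = 2.164 ms.
Leg 2: γ = 1/√(1 − 0.9510²) = 1/√0.09560 = 3.234; τ_2 = 47.39/3.234 = 14.65 ms.
Leg 3: speed unknown; τ_3 = 33.90/γ_3.
Total proper time: 2.164 + 14.65 + τ_3 = 27.30, so τ_3 = 27.30 − 16.82 = 10.48 ms.
γ_3 = 33.90/10.48 = 3.234; β = √(1 − 1/γ²) = √0.9044.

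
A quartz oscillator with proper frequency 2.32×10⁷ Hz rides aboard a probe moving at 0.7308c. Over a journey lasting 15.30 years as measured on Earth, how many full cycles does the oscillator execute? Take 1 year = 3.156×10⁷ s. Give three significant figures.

N = 7.65×10¹⁵

γ = 1/√(1 − 0.7308²) = 1/√0.4659 = 1.465
The oscillator's own cycle count is N = f × τ where τ is the proper time aboard the probe. τ = Δt/γ = 15.30/1.465 = 10.44 years = 3.296×10⁸ s.
N = 2.32×10⁷ × 3.296×10⁸ = 7.647×10¹⁵.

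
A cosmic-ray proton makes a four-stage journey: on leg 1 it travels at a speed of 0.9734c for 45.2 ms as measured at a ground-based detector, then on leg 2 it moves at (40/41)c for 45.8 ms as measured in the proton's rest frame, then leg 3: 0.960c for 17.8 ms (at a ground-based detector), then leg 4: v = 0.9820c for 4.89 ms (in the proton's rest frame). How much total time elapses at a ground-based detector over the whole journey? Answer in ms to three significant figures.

Leg 1: 45.2 ms is already measured at a ground-based detector.
Leg 2: γ = 1/√(1 − (40/41)²) = 41/9 ≈ 4.556; Δt_2 = 4.556 × 45.8 = 208.6 ms.
Leg 3: 17.8 ms is already measured at a ground-based detector.
Leg 4: γ = 1/√(1 − 0.9820²) = 1/√0.03568 = 5.294; Δt_4 = 5.294 × 4.89 = 25.89 ms.
Total: 45.20 + 208.6 + 17.80 + 25.89 ms.

Δt = 298 ms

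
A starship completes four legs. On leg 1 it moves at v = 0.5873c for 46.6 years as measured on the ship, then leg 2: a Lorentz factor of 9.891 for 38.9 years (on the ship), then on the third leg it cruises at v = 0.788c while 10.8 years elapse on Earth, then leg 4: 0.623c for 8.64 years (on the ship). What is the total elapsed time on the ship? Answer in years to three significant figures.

τ = 101 years

Leg 1: 46.6 years is already measured on the ship.
Leg 2: 38.9 years is already measured on the ship.
Leg 3: γ = 1/√(1 − 0.788²) = 1/√0.3791 = 1.624; τ_3 = 10.8/1.624 = 6.649 years.
Leg 4: 8.64 years is already measured on the ship.
Total: 46.60 + 38.90 + 6.649 + 8.640 years.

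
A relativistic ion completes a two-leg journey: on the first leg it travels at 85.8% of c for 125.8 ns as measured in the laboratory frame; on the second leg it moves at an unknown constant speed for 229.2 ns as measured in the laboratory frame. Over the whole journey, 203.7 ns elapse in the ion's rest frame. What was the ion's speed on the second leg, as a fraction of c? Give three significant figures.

β = 0.795

Leg 1: β = 0.858; γ = 1/√(1 − 0.858²) = 1/√0.2638 = 1.947; τ_1 = 125.8/1.947 = 64.62 ns.
Leg 2: speed unknown; τ_2 = 229.2/γ_2.
Total proper time: 64.62 + τ_2 = 203.7, so τ_2 = 203.7 − 64.62 = 139.1 ns.
γ_2 = 229.2/139.1 = 1.648; β = √(1 − 1/γ²) = √0.6318.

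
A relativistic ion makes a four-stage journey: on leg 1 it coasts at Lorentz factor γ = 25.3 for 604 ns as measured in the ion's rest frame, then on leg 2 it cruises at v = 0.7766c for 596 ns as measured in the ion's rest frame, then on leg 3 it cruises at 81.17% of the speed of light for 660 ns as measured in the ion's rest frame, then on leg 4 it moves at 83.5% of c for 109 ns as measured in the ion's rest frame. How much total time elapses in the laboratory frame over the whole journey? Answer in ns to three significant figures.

Δt = 1.76×10⁴ ns

Leg 1: γ = 25.3; Δt_1 = 25.30 × 604 = 1.528×10⁴ ns.
Leg 2: γ = 1/√(1 − 0.7766²) = 1/√0.3969 = 1.587; Δt_2 = 1.587 × 596 = 946.0 ns.
Leg 3: β = 0.8117; γ = 1/√(1 − 0.8117²) = 1/√0.3411 = 1.712; Δt_3 = 1.712 × 660 = 1130 ns.
Leg 4: β = 0.835; γ = 1/√(1 − 0.835²) = 1/√0.3028 = 1.817; Δt_4 = 1.817 × 109 = 198.1 ns.
Total: 1.528×10⁴ + 946.0 + 1130 + 198.1 ns.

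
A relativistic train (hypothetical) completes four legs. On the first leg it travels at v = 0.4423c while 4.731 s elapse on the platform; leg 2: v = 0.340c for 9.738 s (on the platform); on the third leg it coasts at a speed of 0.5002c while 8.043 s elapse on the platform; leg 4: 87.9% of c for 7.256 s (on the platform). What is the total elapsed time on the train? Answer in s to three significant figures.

Leg 1: γ = 1/√(1 − 0.4423²) = 1/√0.8044 = 1.115; τ_1 = 4.731/1.115 = 4.243 s.
Leg 2: γ = 1/√(1 − 0.340²) = 1/√0.8844 = 1.063; τ_2 = 9.738/1.063 = 9.158 s.
Leg 3: γ = 1/√(1 − 0.5002²) = 1/√0.7498 = 1.155; τ_3 = 8.043/1.155 = 6.965 s.
Leg 4: β = 0.879; γ = 1/√(1 − 0.879²) = 1/√0.2274 = 2.097; τ_4 = 7.256/2.097 = 3.460 s.
Total: 4.243 + 9.158 + 6.965 + 3.460 s.

τ = 23.8 s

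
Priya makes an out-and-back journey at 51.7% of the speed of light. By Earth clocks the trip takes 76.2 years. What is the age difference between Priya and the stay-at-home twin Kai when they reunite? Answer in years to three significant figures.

β = 0.517; γ = 1/√(1 − 0.517²) = 1/√0.7327 = 1.168
Priya's elapsed proper time: τ = 76.2/1.168 = 65.23 years.
Age gap = Δt − τ = 76.2 − 65.23 years.

Δt − τ = 11.0 years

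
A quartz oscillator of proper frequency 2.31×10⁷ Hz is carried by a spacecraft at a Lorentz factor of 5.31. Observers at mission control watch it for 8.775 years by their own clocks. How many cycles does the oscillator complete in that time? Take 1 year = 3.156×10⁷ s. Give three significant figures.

N = 1.20×10¹⁵

γ = 5.31
During 8.775 years of lab time, the oscillator's proper time advances by τ = Δt/γ = 8.775/5.310 = 1.653 years = 5.215×10⁷ s.
N = f × τ = 2.31×10⁷ × 5.215×10⁷ = 1.205×10¹⁵.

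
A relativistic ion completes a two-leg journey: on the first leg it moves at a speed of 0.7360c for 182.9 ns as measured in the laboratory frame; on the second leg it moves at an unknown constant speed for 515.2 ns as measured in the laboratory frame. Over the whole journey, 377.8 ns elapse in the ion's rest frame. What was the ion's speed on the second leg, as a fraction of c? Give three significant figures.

Leg 1: γ = 1/√(1 − 0.7360²) = 1/√0.4583 = 1.477; τ_1 = 182.9/1.477 = 123.8 ns.
Leg 2: speed unknown; τ_2 = 515.2/γ_2.
Total proper time: 123.8 + τ_2 = 377.8, so τ_2 = 377.8 − 123.8 = 254.0 ns.
γ_2 = 515.2/254.0 = 2.029; β = √(1 − 1/γ²) = √0.7570.

β = 0.870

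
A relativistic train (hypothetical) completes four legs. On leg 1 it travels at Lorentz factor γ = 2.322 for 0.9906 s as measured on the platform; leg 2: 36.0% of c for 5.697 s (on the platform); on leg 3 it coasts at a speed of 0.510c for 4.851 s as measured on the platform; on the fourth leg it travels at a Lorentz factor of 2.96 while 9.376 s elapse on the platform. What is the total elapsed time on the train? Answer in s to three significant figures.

τ = 13.1 s

Leg 1: γ = 2.322; τ_1 = 0.9906/2.322 = 0.4266 s.
Leg 2: β = 0.360; γ = 1/√(1 − 0.360²) = 1/√0.8704 = 1.072; τ_2 = 5.697/1.072 = 5.315 s.
Leg 3: γ = 1/√(1 − 0.510²) = 1/√0.7399 = 1.163; τ_3 = 4.851/1.163 = 4.173 s.
Leg 4: γ = 2.96; τ_4 = 9.376/2.960 = 3.168 s.
Total: 0.4266 + 5.315 + 4.173 + 3.168 s.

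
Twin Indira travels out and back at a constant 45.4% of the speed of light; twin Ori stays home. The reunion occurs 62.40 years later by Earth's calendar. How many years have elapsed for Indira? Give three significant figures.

β = 0.454; γ = 1/√(1 − 0.454²) = 1/√0.7939 = 1.122
Indira's clock measures proper time along the trip: τ = Δt/γ = 62.40/1.122 years.

τ = 55.6 years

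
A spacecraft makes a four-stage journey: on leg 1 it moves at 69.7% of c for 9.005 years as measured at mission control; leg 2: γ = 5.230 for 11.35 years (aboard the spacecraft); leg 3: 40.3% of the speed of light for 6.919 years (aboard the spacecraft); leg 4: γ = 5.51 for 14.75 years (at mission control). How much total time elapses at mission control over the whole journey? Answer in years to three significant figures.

Leg 1: 9.005 years is already measured at mission control.
Leg 2: γ = 5.230; Δt_2 = 5.230 × 11.35 = 59.36 years.
Leg 3: β = 0.403; γ = 1/√(1 − 0.403²) = 1/√0.8376 = 1.093; Δt_3 = 1.093 × 6.919 = 7.560 years.
Leg 4: 14.75 years is already measured at mission control.
Total: 9.005 + 59.36 + 7.560 + 14.75 years.

Δt = 90.7 years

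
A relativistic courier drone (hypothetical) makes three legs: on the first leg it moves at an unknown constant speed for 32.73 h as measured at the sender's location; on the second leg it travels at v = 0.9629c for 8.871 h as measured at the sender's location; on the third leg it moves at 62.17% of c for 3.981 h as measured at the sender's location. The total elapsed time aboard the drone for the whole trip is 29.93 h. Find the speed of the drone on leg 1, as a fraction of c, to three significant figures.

Leg 1: speed unknown; τ_1 = 32.73/γ_1.
Leg 2: γ = 1/√(1 − 0.9629²) = 1/√0.07282 = 3.706; τ_2 = 8.871/3.706 = 2.394 h.
Leg 3: β = 0.6217; γ = 1/√(1 − 0.6217²) = 1/√0.6135 = 1.277; τ_3 = 3.981/1.277 = 3.118 h.
Total proper time: τ_1 + 2.394 + 3.118 = 29.93, so τ_1 = 29.93 − 5.512 = 24.42 h.
γ_1 = 32.73/24.42 = 1.340; β = √(1 − 1/γ²) = √0.4434.

β = 0.666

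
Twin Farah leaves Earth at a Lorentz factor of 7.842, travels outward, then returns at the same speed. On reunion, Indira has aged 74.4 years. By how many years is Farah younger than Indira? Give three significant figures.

γ = 7.842
Farah's elapsed proper time: τ = 74.4/7.842 = 9.487 years.
Age gap = Δt − τ = 74.4 − 9.487 years.

Δt − τ = 64.9 years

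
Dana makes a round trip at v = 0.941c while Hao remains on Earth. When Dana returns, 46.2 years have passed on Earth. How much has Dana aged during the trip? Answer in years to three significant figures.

τ = 15.6 years

γ = 1/√(1 − 0.941²) = 1/√0.1145 = 2.955
Dana's clock measures proper time along the trip: τ = Δt/γ = 46.2/2.955 years.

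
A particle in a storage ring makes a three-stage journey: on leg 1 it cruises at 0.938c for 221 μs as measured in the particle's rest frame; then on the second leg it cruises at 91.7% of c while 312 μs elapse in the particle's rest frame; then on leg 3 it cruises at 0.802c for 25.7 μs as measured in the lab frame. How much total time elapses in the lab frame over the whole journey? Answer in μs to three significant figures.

Δt = 1450 μs

Leg 1: γ = 1/√(1 − 0.938²) = 1/√0.1202 = 2.885; Δt_1 = 2.885 × 221 = 637.6 μs.
Leg 2: β = 0.917; γ = 1/√(1 − 0.917²) = 1/√0.1591 = 2.507; Δt_2 = 2.507 × 312 = 782.2 μs.
Leg 3: 25.7 μs is already measured in the lab frame.
Total: 637.6 + 782.2 + 25.70 μs.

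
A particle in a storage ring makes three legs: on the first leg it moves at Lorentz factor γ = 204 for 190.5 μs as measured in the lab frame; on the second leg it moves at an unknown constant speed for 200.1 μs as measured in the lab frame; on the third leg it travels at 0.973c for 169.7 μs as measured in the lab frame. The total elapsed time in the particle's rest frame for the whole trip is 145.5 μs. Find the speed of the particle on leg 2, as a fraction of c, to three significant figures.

Leg 1: γ = 204; τ_1 = 190.5/204.0 = 0.9338 μs.
Leg 2: speed unknown; τ_2 = 200.1/γ_2.
Leg 3: γ = 1/√(1 − 0.973²) = 1/√0.05327 = 4.333; τ_3 = 169.7/4.333 = 39.17 μs.
Total proper time: 0.9338 + τ_2 + 39.17 = 145.5, so τ_2 = 145.5 − 40.10 = 105.4 μs.
γ_2 = 200.1/105.4 = 1.899; β = √(1 − 1/γ²) = √0.7226.

β = 0.850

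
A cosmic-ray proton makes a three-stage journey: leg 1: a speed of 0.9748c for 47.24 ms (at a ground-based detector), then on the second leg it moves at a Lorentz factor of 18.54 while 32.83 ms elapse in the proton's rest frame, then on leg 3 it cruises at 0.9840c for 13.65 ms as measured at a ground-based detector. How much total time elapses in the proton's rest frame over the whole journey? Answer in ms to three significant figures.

Leg 1: γ = 1/√(1 − 0.9748²) = 1/√0.04976 = 4.483; τ_1 = 47.24/4.483 = 10.54 ms.
Leg 2: 32.83 ms is already measured in the proton's rest frame.
Leg 3: γ = 1/√(1 − 0.9840²) = 1/√0.03174 = 5.613; τ_3 = 13.65/5.613 = 2.432 ms.
Total: 10.54 + 32.83 + 2.432 ms.

τ = 45.8 ms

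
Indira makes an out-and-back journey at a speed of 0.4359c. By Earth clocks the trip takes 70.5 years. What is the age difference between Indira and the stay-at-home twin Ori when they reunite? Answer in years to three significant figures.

γ = 1/√(1 − 0.4359²) = 1/√0.8100 = 1.111
Indira's elapsed proper time: τ = 70.5/1.111 = 63.45 years.
Age gap = Δt − τ = 70.5 − 63.45 years.

Δt − τ = 7.05 years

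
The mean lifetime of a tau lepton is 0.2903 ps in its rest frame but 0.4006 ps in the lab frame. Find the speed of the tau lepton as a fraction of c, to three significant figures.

γ = Δt/τ₀ = 0.4006/0.2903 = 1.380
β = √(1 − 1/γ²) = √(1 − 0.5251) = √0.4749

β = 0.689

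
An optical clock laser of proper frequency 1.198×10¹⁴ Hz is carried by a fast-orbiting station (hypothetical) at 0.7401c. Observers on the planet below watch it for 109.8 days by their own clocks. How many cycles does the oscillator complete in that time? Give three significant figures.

γ = 1/√(1 − 0.7401²) = 1/√0.4523 = 1.487
During 109.8 days of lab time, the oscillator's proper time advances by τ = Δt/γ = 109.8/1.487 = 73.84 days = 6.380×10⁶ s.
N = f × τ = 1.198×10¹⁴ × 6.380×10⁶ = 7.643×10²⁰.

N = 7.64×10²⁰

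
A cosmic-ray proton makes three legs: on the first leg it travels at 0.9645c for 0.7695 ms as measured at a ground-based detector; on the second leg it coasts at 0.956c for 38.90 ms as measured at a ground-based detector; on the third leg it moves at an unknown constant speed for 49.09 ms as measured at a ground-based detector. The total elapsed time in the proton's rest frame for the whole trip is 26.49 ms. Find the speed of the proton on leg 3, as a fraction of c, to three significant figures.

Leg 1: γ = 1/√(1 − 0.9645²) = 1/√0.06974 = 3.787; τ_1 = 0.7695/3.787 = 0.2032 ms.
Leg 2: γ = 1/√(1 − 0.956²) = 1/√0.08606 = 3.409; τ_2 = 38.90/3.409 = 11.41 ms.
Leg 3: speed unknown; τ_3 = 49.09/γ_3.
Total proper time: 0.2032 + 11.41 + τ_3 = 26.49, so τ_3 = 26.49 − 11.62 = 14.87 ms.
γ_3 = 49.09/14.87 = 3.300; β = √(1 − 1/γ²) = √0.9082.

β = 0.953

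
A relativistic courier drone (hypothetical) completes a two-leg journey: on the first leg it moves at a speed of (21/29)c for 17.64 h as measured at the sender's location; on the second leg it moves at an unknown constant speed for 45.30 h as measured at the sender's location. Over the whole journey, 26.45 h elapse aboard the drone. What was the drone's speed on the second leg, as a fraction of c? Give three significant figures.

Leg 1: γ = 1/√(1 − (21/29)²) = 29/20 = 1.450; τ_1 = 17.64/1.450 = 12.17 h.
Leg 2: speed unknown; τ_2 = 45.30/γ_2.
Total proper time: 12.17 + τ_2 = 26.45, so τ_2 = 26.45 − 12.17 = 14.28 h.
γ_2 = 45.30/14.28 = 3.171; β = √(1 − 1/γ²) = √0.9006.

β = 0.949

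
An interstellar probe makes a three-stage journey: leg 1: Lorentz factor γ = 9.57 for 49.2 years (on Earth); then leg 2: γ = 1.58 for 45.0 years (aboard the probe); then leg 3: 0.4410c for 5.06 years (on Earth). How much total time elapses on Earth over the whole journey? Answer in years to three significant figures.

Δt = 125 years

Leg 1: 49.2 years is already measured on Earth.
Leg 2: γ = 1.58; Δt_2 = 1.580 × 45.0 = 71.10 years.
Leg 3: 5.06 years is already measured on Earth.
Total: 49.20 + 71.10 + 5.060 years.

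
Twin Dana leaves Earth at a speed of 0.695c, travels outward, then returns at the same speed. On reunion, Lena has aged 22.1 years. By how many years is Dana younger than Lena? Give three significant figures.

γ = 1/√(1 − 0.695²) = 1/√0.5170 = 1.391
Dana's elapsed proper time: τ = 22.1/1.391 = 15.89 years.
Age gap = Δt − τ = 22.1 − 15.89 years.

Δt − τ = 6.21 years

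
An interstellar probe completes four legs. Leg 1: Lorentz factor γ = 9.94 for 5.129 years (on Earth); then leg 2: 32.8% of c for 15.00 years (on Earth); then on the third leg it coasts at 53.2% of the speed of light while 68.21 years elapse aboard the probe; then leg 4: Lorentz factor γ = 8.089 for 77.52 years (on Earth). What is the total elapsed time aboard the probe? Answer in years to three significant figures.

τ = 92.5 years

Leg 1: γ = 9.94; τ_1 = 5.129/9.940 = 0.5160 years.
Leg 2: β = 0.328; γ = 1/√(1 − 0.328²) = 1/√0.8924 = 1.059; τ_2 = 15.00/1.059 = 14.17 years.
Leg 3: 68.21 years is already measured aboard the probe.
Leg 4: γ = 8.089; τ_4 = 77.52/8.089 = 9.583 years.
Total: 0.5160 + 14.17 + 68.21 + 9.583 years.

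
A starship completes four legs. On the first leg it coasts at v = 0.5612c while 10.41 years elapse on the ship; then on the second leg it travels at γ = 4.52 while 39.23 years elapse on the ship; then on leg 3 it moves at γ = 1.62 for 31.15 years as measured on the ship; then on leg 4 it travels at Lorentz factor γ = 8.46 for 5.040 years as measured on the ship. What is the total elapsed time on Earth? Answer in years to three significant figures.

Leg 1: γ = 1/√(1 − 0.5612²) = 1/√0.6851 = 1.208; Δt_1 = 1.208 × 10.41 = 12.58 years.
Leg 2: γ = 4.52; Δt_2 = 4.520 × 39.23 = 177.3 years.
Leg 3: γ = 1.62; Δt_3 = 1.620 × 31.15 = 50.46 years.
Leg 4: γ = 8.46; Δt_4 = 8.460 × 5.040 = 42.64 years.
Total: 12.58 + 177.3 + 50.46 + 42.64 years.

Δt = 283 years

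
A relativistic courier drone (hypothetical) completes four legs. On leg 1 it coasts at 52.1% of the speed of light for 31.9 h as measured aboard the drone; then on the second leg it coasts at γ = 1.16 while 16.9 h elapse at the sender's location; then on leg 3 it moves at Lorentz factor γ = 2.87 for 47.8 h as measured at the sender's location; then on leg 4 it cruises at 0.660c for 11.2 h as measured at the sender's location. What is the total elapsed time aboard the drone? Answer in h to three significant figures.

Leg 1: 31.9 h is already measured aboard the drone.
Leg 2: γ = 1.16; τ_2 = 16.9/1.160 = 14.57 h.
Leg 3: γ = 2.87; τ_3 = 47.8/2.870 = 16.66 h.
Leg 4: γ = 1/√(1 − 0.660²) = 1/√0.5644 = 1.331; τ_4 = 11.2/1.331 = 8.414 h.
Total: 31.90 + 14.57 + 16.66 + 8.414 h.

τ = 71.5 h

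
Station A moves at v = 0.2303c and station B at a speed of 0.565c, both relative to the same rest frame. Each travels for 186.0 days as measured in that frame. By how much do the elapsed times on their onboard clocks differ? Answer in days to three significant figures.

A: γ = 1/√(1 − 0.2303²) = 1/√0.9470 = 1.028; τ_A = 186.0/1.028 = 181.0 days.
B: γ = 1/√(1 − 0.565²) = 1/√0.6808 = 1.212; τ_B = 186.0/1.212 = 153.5 days.

|τ_A − τ_B| = 27.5 days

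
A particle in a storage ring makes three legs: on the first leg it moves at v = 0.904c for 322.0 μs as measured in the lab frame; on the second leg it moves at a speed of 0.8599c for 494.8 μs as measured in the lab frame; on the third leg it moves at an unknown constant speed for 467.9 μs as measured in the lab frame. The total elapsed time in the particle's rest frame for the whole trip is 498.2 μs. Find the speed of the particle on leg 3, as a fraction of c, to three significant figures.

Leg 1: γ = 1/√(1 − 0.904²) = 1/√0.1828 = 2.339; τ_1 = 322.0/2.339 = 137.7 μs.
Leg 2: γ = 1/√(1 − 0.8599²) = 1/√0.2606 = 1.959; τ_2 = 494.8/1.959 = 252.6 μs.
Leg 3: speed unknown; τ_3 = 467.9/γ_3.
Total proper time: 137.7 + 252.6 + τ_3 = 498.2, so τ_3 = 498.2 − 390.2 = 108.0 μs.
γ_3 = 467.9/108.0 = 4.334; β = √(1 − 1/γ²) = √0.9468.

β = 0.973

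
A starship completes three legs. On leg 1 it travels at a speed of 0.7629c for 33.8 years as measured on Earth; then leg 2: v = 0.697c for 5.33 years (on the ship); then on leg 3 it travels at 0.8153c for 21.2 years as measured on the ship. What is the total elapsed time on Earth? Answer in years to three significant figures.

Δt = 77.8 years

Leg 1: 33.8 years is already measured on Earth.
Leg 2: γ = 1/√(1 − 0.697²) = 1/√0.5142 = 1.395; Δt_2 = 1.395 × 5.33 = 7.433 years.
Leg 3: γ = 1/√(1 − 0.8153²) = 1/√0.3353 = 1.727; Δt_3 = 1.727 × 21.2 = 36.61 years.
Total: 33.80 + 7.433 + 36.61 years.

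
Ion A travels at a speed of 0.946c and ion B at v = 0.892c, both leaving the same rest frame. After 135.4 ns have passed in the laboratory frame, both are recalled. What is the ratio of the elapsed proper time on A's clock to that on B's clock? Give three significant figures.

τ_A/τ_B = 0.717

A: γ = 1/√(1 − 0.946²) = 1/√0.1051 = 3.085. B: γ = 1/√(1 − 0.892²) = 1/√0.2043 = 2.212.
τ_A/τ_B = γ_B/γ_A = 2.212/3.085 = 0.7171, so τ_A/τ_B = 0.7171.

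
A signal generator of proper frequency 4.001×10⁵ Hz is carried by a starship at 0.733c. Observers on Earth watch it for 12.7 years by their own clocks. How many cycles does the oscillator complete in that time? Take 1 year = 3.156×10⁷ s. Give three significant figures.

N = 1.09×10¹⁴

γ = 1/√(1 − 0.733²) = 1/√0.4627 = 1.470
During 12.7 years of lab time, the oscillator's proper time advances by τ = Δt/γ = 12.7/1.470 = 8.639 years = 2.726×10⁸ s.
N = f × τ = 4.001×10⁵ × 2.726×10⁸ = 1.091×10¹⁴.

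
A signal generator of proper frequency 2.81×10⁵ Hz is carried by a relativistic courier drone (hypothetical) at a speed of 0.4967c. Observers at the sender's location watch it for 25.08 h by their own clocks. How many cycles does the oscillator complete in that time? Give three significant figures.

γ = 1/√(1 − 0.4967²) = 1/√0.7533 = 1.152
During 25.08 h of lab time, the oscillator's proper time advances by τ = Δt/γ = 25.08/1.152 = 21.77 h = 7.836×10⁴ s.
N = f × τ = 2.81×10⁵ × 7.836×10⁴ = 2.202×10¹⁰.

N = 2.20×10¹⁰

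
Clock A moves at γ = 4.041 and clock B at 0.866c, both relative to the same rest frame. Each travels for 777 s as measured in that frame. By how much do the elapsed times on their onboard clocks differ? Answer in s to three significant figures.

A: γ = 4.041; τ_A = 777/4.041 = 192.3 s.
B: γ = 1/√(1 − 0.866²) = 1/√0.2500 = 2.000; τ_B = 777/2.000 = 388.5 s.

|τ_A − τ_B| = 196 s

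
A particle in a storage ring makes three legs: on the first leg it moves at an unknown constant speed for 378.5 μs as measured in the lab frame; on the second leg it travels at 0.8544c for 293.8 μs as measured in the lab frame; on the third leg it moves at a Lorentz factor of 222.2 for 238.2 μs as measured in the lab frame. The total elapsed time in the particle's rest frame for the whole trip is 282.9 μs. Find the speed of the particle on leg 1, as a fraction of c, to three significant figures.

β = 0.940

Leg 1: speed unknown; τ_1 = 378.5/γ_1.
Leg 2: γ = 1/√(1 − 0.8544²) = 1/√0.2700 = 1.924; τ_2 = 293.8/1.924 = 152.7 μs.
Leg 3: γ = 222.2; τ_3 = 238.2/222.2 = 1.072 μs.
Total proper time: τ_1 + 152.7 + 1.072 = 282.9, so τ_1 = 282.9 − 153.7 = 129.2 μs.
γ_1 = 378.5/129.2 = 2.930; β = √(1 − 1/γ²) = √0.8835.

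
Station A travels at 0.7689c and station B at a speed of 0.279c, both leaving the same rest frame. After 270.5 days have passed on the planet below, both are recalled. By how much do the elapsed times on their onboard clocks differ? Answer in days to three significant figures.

A: γ = 1/√(1 − 0.7689²) = 1/√0.4088 = 1.564; τ_A = 270.5/1.564 = 172.9 days.
B: γ = 1/√(1 − 0.279²) = 1/√0.9222 = 1.041; τ_B = 270.5/1.041 = 259.8 days.

|τ_A − τ_B| = 86.8 days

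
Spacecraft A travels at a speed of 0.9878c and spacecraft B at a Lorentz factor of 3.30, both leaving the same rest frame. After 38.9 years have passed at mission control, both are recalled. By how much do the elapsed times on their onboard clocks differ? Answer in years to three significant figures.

|τ_A − τ_B| = 5.73 years

A: γ = 1/√(1 − 0.9878²) = 1/√0.02425 = 6.421; τ_A = 38.9/6.421 = 6.058 years.
B: γ = 3.30; τ_B = 38.9/3.300 = 11.79 years.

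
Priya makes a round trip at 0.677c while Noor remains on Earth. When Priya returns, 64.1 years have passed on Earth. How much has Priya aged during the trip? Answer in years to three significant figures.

γ = 1/√(1 − 0.677²) = 1/√0.5417 = 1.359
Priya's clock measures proper time along the trip: τ = Δt/γ = 64.1/1.359 years.

τ = 47.2 years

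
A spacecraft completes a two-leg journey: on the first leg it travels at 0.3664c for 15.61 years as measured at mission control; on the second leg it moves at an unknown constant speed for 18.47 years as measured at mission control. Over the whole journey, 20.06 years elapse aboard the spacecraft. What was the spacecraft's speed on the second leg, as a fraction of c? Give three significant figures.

Leg 1: γ = 1/√(1 − 0.3664²) = 1/√0.8658 = 1.075; τ_1 = 15.61/1.075 = 14.52 years.
Leg 2: speed unknown; τ_2 = 18.47/γ_2.
Total proper time: 14.52 + τ_2 = 20.06, so τ_2 = 20.06 − 14.52 = 5.536 years.
γ_2 = 18.47/5.536 = 3.337; β = √(1 − 1/γ²) = √0.9102.

β = 0.954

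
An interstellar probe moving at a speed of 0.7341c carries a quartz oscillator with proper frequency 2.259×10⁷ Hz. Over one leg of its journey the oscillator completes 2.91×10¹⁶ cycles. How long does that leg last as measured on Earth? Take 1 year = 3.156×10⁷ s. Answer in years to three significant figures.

Δt = 60.1 years

γ = 1/√(1 − 0.7341²) = 1/√0.4611 = 1.473
Proper time for N cycles: τ = N/f = 2.91×10¹⁶/(2.259×10⁷) = 1.288×10⁹ s = 40.82 years.
Lab-frame duration Δt = γτ = 1.473 × 40.82 = 60.11 years.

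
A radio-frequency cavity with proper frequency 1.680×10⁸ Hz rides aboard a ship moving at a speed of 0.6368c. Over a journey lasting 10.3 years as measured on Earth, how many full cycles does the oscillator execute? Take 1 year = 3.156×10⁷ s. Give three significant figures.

N = 4.21×10¹⁶

γ = 1/√(1 − 0.6368²) = 1/√0.5945 = 1.297
The oscillator's own cycle count is N = f × τ where τ is the proper time on the ship. τ = Δt/γ = 10.3/1.297 = 7.942 years = 2.506×10⁸ s.
N = 1.680×10⁸ × 2.506×10⁸ = 4.211×10¹⁶.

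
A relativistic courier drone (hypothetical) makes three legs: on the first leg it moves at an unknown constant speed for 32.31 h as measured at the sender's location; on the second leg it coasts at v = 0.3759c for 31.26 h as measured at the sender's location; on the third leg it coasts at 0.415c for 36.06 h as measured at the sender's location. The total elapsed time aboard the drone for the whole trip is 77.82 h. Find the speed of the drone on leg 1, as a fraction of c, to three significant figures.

β = 0.868

Leg 1: speed unknown; τ_1 = 32.31/γ_1.
Leg 2: γ = 1/√(1 − 0.3759²) = 1/√0.8587 = 1.079; τ_2 = 31.26/1.079 = 28.97 h.
Leg 3: γ = 1/√(1 − 0.415²) = 1/√0.8278 = 1.099; τ_3 = 36.06/1.099 = 32.81 h.
Total proper time: τ_1 + 28.97 + 32.81 = 77.82, so τ_1 = 77.82 − 61.78 = 16.04 h.
γ_1 = 32.31/16.04 = 2.014; β = √(1 − 1/γ²) = √0.7534.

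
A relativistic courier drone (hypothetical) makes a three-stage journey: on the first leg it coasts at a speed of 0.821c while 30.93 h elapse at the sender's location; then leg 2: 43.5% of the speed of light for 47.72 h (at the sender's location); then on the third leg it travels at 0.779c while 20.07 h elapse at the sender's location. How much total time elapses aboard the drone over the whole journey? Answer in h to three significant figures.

τ = 73.2 h

Leg 1: γ = 1/√(1 − 0.821²) = 1/√0.3260 = 1.752; τ_1 = 30.93/1.752 = 17.66 h.
Leg 2: β = 0.435; γ = 1/√(1 − 0.435²) = 1/√0.8108 = 1.111; τ_2 = 47.72/1.111 = 42.97 h.
Leg 3: γ = 1/√(1 − 0.779²) = 1/√0.3932 = 1.595; τ_3 = 20.07/1.595 = 12.58 h.
Total: 17.66 + 42.97 + 12.58 h.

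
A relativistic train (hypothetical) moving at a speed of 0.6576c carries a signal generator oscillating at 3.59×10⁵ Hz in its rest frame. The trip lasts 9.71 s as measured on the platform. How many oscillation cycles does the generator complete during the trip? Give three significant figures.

γ = 1/√(1 − 0.6576²) = 1/√0.5676 = 1.327
The oscillator's own cycle count is N = f × τ where τ is the proper time on the train. τ = Δt/γ = 9.71/1.327 = 7.315 s = 7.315×10⁰ s.
N = 3.59×10⁵ × 7.315×10⁰ = 2.626×10⁶.

N = 2.63×10⁶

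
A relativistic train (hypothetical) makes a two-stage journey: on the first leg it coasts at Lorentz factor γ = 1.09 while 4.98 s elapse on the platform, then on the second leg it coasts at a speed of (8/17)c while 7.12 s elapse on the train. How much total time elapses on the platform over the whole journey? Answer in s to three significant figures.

Δt = 13.0 s

Leg 1: 4.98 s is already measured on the platform.
Leg 2: γ = 1/√(1 − (8/17)²) = 17/15 ≈ 1.133; Δt_2 = 1.133 × 7.12 = 8.069 s.
Total: 4.980 + 8.069 s.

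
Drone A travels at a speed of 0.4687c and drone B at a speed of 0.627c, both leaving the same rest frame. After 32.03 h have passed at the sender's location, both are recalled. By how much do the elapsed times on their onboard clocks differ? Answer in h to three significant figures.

A: γ = 1/√(1 − 0.4687²) = 1/√0.7803 = 1.132; τ_A = 32.03/1.132 = 28.29 h.
B: γ = 1/√(1 − 0.627²) = 1/√0.6069 = 1.284; τ_B = 32.03/1.284 = 24.95 h.

|τ_A − τ_B| = 3.34 h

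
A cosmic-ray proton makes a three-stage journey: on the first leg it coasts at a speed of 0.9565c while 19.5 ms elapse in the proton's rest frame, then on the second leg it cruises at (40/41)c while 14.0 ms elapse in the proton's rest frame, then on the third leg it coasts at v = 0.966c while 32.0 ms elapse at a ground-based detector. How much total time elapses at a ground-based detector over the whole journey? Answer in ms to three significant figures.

Δt = 163 ms

Leg 1: γ = 1/√(1 − 0.9565²) = 1/√0.08511 = 3.428; Δt_1 = 3.428 × 19.5 = 66.84 ms.
Leg 2: γ = 1/√(1 − (40/41)²) = 41/9 ≈ 4.556; Δt_2 = 4.556 × 14.0 = 63.78 ms.
Leg 3: 32.0 ms is already measured at a ground-based detector.
Total: 66.84 + 63.78 + 32.00 ms.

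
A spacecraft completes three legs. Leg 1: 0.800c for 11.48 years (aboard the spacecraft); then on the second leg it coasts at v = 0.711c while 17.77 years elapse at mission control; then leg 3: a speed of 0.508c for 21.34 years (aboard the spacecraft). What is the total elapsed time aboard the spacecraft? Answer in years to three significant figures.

Leg 1: 11.48 years is already measured aboard the spacecraft.
Leg 2: γ = 1/√(1 − 0.711²) = 1/√0.4945 = 1.422; τ_2 = 17.77/1.422 = 12.50 years.
Leg 3: 21.34 years is already measured aboard the spacecraft.
Total: 11.48 + 12.50 + 21.34 years.

τ = 45.3 years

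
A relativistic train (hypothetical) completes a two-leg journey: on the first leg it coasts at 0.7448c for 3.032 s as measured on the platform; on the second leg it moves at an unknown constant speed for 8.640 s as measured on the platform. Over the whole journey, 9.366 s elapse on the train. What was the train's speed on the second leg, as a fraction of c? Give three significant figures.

β = 0.527

Leg 1: γ = 1/√(1 − 0.7448²) = 1/√0.4453 = 1.499; τ_1 = 3.032/1.499 = 2.023 s.
Leg 2: speed unknown; τ_2 = 8.640/γ_2.
Total proper time: 2.023 + τ_2 = 9.366, so τ_2 = 9.366 − 2.023 = 7.343 s.
γ_2 = 8.640/7.343 = 1.177; β = √(1 − 1/γ²) = √0.2777.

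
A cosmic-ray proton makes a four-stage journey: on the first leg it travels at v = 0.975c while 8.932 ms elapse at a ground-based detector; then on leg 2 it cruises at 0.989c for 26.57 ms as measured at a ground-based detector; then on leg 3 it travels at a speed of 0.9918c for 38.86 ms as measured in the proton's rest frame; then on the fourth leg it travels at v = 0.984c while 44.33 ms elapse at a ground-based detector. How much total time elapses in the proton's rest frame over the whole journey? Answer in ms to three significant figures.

τ = 52.7 ms

Leg 1: γ = 1/√(1 − 0.975²) = 1/√0.04938 = 4.500; τ_1 = 8.932/4.500 = 1.985 ms.
Leg 2: γ = 1/√(1 − 0.989²) = 1/√0.02188 = 6.761; τ_2 = 26.57/6.761 = 3.930 ms.
Leg 3: 38.86 ms is already measured in the proton's rest frame.
Leg 4: γ = 1/√(1 − 0.984²) = 1/√0.03174 = 5.613; τ_4 = 44.33/5.613 = 7.898 ms.
Total: 1.985 + 3.930 + 38.86 + 7.898 ms.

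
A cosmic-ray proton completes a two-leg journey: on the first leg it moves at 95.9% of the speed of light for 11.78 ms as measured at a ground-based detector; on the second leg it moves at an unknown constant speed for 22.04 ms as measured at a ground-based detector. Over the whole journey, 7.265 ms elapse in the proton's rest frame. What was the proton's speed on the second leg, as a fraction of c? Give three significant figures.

β = 0.984

Leg 1: β = 0.959; γ = 1/√(1 − 0.959²) = 1/√0.08032 = 3.529; τ_1 = 11.78/3.529 = 3.339 ms.
Leg 2: speed unknown; τ_2 = 22.04/γ_2.
Total proper time: 3.339 + τ_2 = 7.265, so τ_2 = 7.265 − 3.339 = 3.926 ms.
γ_2 = 22.04/3.926 = 5.613; β = √(1 − 1/γ²) = √0.9683.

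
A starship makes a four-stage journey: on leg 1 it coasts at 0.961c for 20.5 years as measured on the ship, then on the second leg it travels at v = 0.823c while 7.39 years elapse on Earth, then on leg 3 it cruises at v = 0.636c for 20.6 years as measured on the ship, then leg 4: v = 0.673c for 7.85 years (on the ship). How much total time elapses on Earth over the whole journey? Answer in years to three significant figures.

Δt = 119 years

Leg 1: γ = 1/√(1 − 0.961²) = 1/√0.07648 = 3.616; Δt_1 = 3.616 × 20.5 = 74.13 years.
Leg 2: 7.39 years is already measured on Earth.
Leg 3: γ = 1/√(1 − 0.636²) = 1/√0.5955 = 1.296; Δt_3 = 1.296 × 20.6 = 26.69 years.
Leg 4: γ = 1/√(1 − 0.673²) = 1/√0.5471 = 1.352; Δt_4 = 1.352 × 7.85 = 10.61 years.
Total: 74.13 + 7.390 + 26.69 + 10.61 years.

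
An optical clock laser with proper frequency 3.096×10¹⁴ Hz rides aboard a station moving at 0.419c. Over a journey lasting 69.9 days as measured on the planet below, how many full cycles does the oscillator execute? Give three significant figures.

N = 1.70×10²¹

γ = 1/√(1 − 0.419²) = 1/√0.8244 = 1.101
The oscillator's own cycle count is N = f × τ where τ is the proper time aboard the station. τ = Δt/γ = 69.9/1.101 = 63.47 days = 5.484×10⁶ s.
N = 3.096×10¹⁴ × 5.484×10⁶ = 1.698×10²¹.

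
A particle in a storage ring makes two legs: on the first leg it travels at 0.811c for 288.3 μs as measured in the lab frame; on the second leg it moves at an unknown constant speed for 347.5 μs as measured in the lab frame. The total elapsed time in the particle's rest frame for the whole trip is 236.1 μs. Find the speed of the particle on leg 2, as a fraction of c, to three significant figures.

β = 0.981

Leg 1: γ = 1/√(1 − 0.811²) = 1/√0.3423 = 1.709; τ_1 = 288.3/1.709 = 168.7 μs.
Leg 2: speed unknown; τ_2 = 347.5/γ_2.
Total proper time: 168.7 + τ_2 = 236.1, so τ_2 = 236.1 − 168.7 = 67.43 μs.
γ_2 = 347.5/67.43 = 5.153; β = √(1 − 1/γ²) = √0.9623.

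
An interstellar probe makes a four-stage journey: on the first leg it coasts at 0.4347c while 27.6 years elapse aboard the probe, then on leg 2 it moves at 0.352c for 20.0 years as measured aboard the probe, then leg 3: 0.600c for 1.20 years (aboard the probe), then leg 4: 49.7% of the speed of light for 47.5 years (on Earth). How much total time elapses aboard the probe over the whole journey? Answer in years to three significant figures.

τ = 90.0 years

Leg 1: 27.6 years is already measured aboard the probe.
Leg 2: 20.0 years is already measured aboard the probe.
Leg 3: 1.20 years is already measured aboard the probe.
Leg 4: β = 0.497; γ = 1/√(1 − 0.497²) = 1/√0.7530 = 1.152; τ_4 = 47.5/1.152 = 41.22 years.
Total: 27.60 + 20.00 + 1.200 + 41.22 years.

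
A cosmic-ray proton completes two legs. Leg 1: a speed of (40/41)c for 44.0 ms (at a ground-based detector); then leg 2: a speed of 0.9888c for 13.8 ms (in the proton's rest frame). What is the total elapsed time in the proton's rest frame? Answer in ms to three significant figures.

τ = 23.5 ms

Leg 1: γ = 1/√(1 − (40/41)²) = 41/9 ≈ 4.556; τ_1 = 44.0/4.556 = 9.659 ms.
Leg 2: 13.8 ms is already measured in the proton's rest frame.
Total: 9.659 + 13.80 ms.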